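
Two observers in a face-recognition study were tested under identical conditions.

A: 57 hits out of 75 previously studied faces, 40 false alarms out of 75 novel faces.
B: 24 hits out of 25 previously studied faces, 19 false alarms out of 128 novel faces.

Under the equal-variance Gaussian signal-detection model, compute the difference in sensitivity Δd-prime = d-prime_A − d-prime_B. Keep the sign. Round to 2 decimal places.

Δd-prime = -2.17

A: z(0.7600) = 0.706, z(0.5333) = 0.084, d' = 0.622
B: z(0.9600) = 1.751, z(0.1484) = -1.043, d' = 2.794
Δd' = d'_A − d'_B = 0.622 − 2.794 = -2.172
B has the higher sensitivity.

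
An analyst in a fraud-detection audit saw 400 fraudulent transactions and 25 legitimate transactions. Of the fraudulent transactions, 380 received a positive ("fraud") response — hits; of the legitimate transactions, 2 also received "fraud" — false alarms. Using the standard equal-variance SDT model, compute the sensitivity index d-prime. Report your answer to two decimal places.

d-prime = 3.05

H = 380/400 = 0.9500
FA = 2/25 = 0.0800
Φ⁻¹(0.9500) = 1.645, Φ⁻¹(0.0800) = -1.405
d' = z(H) − z(FA) = 1.645 − (-1.405) = 3.050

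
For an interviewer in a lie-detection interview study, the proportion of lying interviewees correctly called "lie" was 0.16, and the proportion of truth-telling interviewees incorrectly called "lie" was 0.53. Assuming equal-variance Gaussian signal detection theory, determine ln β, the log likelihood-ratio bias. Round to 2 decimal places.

ln β = -0.49

Φ⁻¹(H) = Φ⁻¹(0.16) = -0.994
Φ⁻¹(FA) = Φ⁻¹(0.53) = 0.075
ln β = −½·[z(H)² − z(FA)²] = −0.5 × (0.988 − 0.006) = -0.491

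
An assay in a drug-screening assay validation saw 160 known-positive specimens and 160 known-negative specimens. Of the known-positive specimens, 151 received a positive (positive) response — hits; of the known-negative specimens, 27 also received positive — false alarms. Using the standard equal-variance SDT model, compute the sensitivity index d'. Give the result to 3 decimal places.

d' = 2.546

H = 151/160 = 0.9437
FA = 27/160 = 0.1688
Φ⁻¹(H) = Φ⁻¹(0.9437) = 1.5866
Φ⁻¹(FA) = Φ⁻¹(0.1688) = -0.9589
d' = z(H) − z(FA) = 1.5866 − (-0.9589) = 2.5455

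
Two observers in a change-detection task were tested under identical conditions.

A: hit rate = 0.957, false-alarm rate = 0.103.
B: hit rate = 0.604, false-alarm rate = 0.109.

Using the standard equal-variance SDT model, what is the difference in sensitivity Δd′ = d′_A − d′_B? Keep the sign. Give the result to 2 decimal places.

A: z(0.957) = 1.717, z(0.103) = -1.265, d' = 2.982
B: z(0.604) = 0.264, z(0.109) = -1.232, d' = 1.496
Δd' = d'_A − d'_B = 2.982 − 1.496 = 1.486
A has the higher sensitivity.

Δd′ = 1.49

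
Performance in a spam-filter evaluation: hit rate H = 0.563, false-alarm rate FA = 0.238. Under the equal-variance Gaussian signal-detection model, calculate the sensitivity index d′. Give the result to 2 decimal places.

Φ⁻¹(H) = Φ⁻¹(0.563) = 0.159
Φ⁻¹(FA) = Φ⁻¹(0.238) = -0.713
d' = z(H) − z(FA) = 0.159 − (-0.713) = 0.872

d′ = 0.87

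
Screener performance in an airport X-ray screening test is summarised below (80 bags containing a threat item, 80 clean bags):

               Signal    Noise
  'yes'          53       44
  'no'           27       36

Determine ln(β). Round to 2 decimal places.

H = 53/80 = 0.6625
FA = 44/80 = 0.5500
Φ⁻¹(0.6625) = 0.419, Φ⁻¹(0.5500) = 0.126
ln β = −½·[z(H)² − z(FA)²] = −0.5 × (0.176 − 0.016) = -0.080

ln β = -0.08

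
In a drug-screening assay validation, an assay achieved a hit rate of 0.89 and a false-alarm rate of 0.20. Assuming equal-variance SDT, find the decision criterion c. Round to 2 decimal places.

z(H) = z(0.89) = 1.227
z(FA) = z(0.20) = -0.842
c = −½·[z(H) + z(FA)] = −0.5 × (1.227 + (-0.842)) = -0.1925
c < 0: the assay has a liberal response bias.

c = -0.19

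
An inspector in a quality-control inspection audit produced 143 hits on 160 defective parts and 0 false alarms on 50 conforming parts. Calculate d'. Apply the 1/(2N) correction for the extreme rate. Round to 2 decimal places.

d' = 3.57

The false-alarm rate is 0/50 = 0, so apply the 1/(2N) correction: FA → 1/(2·50) = 0.01000.
z(H) = z(0.89375) = 1.247
z(FA) = z(0.01000) = -2.326
d' = 1.247 − (-2.326) = 3.573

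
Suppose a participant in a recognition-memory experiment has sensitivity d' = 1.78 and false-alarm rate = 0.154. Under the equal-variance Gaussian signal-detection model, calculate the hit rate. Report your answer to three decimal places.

z(false-alarm rate) = z(0.154) = -1.0194
z(H) = z(FA) + d' = -1.0194 + 1.78 = 0.7606
hit rate = Φ(0.7606) = 0.7766

hit rate = 0.777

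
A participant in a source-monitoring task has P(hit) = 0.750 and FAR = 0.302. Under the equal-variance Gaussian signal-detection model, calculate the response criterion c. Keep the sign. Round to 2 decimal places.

c = -0.08

z(0.750) = 0.6745, z(0.302) = -0.5187
c = −½·[z(H) + z(FA)] = −0.5 × (0.6745 + (-0.5187)) = -0.0779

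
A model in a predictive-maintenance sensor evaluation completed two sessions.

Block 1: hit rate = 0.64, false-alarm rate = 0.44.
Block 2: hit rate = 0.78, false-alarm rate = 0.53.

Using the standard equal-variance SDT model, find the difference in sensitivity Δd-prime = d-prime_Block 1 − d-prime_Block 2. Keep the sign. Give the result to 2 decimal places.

Δd-prime = -0.19

Block 1: z(0.64) = 0.358, z(0.44) = -0.151, d' = 0.509
Block 2: z(0.78) = 0.772, z(0.53) = 0.075, d' = 0.697
Δd' = d'_Block 1 − d'_Block 2 = 0.509 − 0.697 = -0.188
Block 2 has the higher sensitivity.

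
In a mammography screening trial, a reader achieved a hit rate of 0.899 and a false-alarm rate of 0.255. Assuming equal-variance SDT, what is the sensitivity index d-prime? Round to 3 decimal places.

d-prime = 1.935

z(H) = 1.2759
z(FA) = -0.6588
d' = z(H) − z(FA) = 1.2759 − (-0.6588) = 1.9347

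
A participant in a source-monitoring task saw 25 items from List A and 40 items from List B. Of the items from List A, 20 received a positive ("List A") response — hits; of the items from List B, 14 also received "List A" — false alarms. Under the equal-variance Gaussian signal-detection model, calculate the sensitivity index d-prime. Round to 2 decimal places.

d-prime = 1.23

H = 20/25 = 0.8000
FA = 14/40 = 0.3500
z(H) = z(0.8000) = 0.8416
z(FA) = z(0.3500) = -0.3853
d' = z(H) − z(FA) = 0.8416 − (-0.3853) = 1.2269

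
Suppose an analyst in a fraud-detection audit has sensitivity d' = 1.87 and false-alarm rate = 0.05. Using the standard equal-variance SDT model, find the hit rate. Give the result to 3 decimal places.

hit rate = 0.589

z(false-alarm rate) = z(0.05) = -1.6449
z(H) = z(FA) + d' = -1.6449 + 1.87 = 0.2251
hit rate = Φ(0.2251) = 0.5890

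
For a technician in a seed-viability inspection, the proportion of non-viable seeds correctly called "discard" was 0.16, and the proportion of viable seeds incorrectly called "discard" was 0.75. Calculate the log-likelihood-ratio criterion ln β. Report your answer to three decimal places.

z(H) = z(0.16) = -0.9945
z(FA) = z(0.75) = 0.6745
ln β = −½·[z(H)² − z(FA)²] = −0.5 × (0.9890 − 0.4550) = -0.2670

ln β = -0.267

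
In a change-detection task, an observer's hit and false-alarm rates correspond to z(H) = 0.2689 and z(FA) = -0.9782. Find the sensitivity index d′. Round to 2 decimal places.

d' = z(H) − z(FA) = 0.2689 − (-0.9782) = 1.2471

d′ = 1.25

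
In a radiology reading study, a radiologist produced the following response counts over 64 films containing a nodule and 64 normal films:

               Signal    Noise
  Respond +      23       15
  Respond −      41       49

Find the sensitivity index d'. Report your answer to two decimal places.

d' = 0.36

H = 23/64 = 0.3594
FA = 15/64 = 0.2344
Φ⁻¹(H) = Φ⁻¹(0.3594) = -0.3601
Φ⁻¹(FA) = Φ⁻¹(0.2344) = -0.7244
d' = z(H) − z(FA) = -0.3601 − (-0.7244) = 0.3643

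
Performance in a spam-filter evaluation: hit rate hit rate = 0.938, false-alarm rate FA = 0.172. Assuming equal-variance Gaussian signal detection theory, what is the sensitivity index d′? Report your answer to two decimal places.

z(H) = z(0.938) = 1.538
z(FA) = z(0.172) = -0.946
d' = z(H) − z(FA) = 1.538 − (-0.946) = 2.484

d′ = 2.48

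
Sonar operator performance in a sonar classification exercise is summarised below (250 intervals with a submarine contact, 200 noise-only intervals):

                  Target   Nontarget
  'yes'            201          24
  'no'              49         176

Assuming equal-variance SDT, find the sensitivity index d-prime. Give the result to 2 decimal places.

H = 201/250 = 0.8040
FA = 24/200 = 0.1200
z(0.8040) = 0.856, z(0.1200) = -1.175
d' = z(H) − z(FA) = 0.856 − (-1.175) = 2.031

d-prime = 2.03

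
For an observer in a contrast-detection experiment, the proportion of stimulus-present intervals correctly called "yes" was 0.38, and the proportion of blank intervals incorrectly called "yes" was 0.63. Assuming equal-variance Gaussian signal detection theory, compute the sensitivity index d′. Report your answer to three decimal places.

z(0.38) = -0.3055, z(0.63) = 0.3319
d' = z(H) − z(FA) = -0.3055 − 0.3319 = -0.6374

d′ = -0.637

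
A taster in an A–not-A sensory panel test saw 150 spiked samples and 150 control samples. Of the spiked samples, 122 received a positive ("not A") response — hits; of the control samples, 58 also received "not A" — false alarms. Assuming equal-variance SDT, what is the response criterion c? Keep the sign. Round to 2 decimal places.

H = 122/150 = 0.8133
FA = 58/150 = 0.3867
z(H) = 0.8901
z(FA) = -0.2879
c = −½·[z(H) + z(FA)] = −0.5 × (0.8901 + (-0.2879)) = -0.3011
c < 0: the taster has a liberal response bias.

c = -0.30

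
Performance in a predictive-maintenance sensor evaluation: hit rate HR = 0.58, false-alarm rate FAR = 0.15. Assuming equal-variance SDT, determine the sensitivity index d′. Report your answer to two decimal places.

d′ = 1.24

Φ⁻¹(H) = Φ⁻¹(0.58) = 0.202
Φ⁻¹(FA) = Φ⁻¹(0.15) = -1.036
d' = z(H) − z(FA) = 0.202 − (-1.036) = 1.238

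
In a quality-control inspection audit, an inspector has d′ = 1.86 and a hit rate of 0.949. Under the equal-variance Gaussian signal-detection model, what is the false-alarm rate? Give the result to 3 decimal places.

z(hit rate) = z(0.949) = 1.6352
z(FA) = z(H) − d' = 1.6352 − 1.86 = -0.2248
false-alarm rate = Φ(-0.2248) = 0.4111

false-alarm rate = 0.411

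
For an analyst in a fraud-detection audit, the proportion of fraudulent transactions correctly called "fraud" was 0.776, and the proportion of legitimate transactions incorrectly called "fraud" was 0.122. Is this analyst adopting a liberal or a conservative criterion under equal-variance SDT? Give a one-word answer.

conservative

z(H) = 0.759, z(FA) = -1.165
c = −½·(z(H) + z(FA)) = 0.203
c > 0 → conservative criterion (biased toward responding “no”).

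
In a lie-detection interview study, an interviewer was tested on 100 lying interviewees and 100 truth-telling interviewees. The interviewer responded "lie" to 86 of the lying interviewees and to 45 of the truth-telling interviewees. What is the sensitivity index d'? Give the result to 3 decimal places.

H = 86/100 = 0.8600
FA = 45/100 = 0.4500
z(H) = z(0.8600) = 1.0803
z(FA) = z(0.4500) = -0.1257
d' = z(H) − z(FA) = 1.0803 − (-0.1257) = 1.2060

d' = 1.206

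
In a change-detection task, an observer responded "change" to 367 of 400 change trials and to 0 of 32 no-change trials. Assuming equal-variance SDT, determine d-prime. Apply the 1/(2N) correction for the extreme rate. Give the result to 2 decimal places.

The false-alarm rate is 0/32 = 0, so apply the 1/(2N) correction: FA → 1/(2·32) = 0.01562.
z(H) = z(0.91750) = 1.388
z(FA) = z(0.01562) = -2.154
d' = 1.388 − (-2.154) = 3.542

d-prime = 3.54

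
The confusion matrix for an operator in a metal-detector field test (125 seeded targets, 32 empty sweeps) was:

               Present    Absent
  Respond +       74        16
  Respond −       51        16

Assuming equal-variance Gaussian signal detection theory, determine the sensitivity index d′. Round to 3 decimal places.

H = 74/125 = 0.5920
FA = 16/32 = 0.5000
z(H) = z(0.5920) = 0.2327
z(FA) = z(0.5000) = 0.0000
d' = z(H) − z(FA) = 0.2327 − 0.0000 = 0.2327

d′ = 0.233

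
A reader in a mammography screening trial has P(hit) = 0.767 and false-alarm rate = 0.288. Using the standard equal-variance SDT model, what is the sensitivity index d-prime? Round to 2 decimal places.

z(H) = 0.729
z(FA) = -0.559
d' = z(H) − z(FA) = 0.729 − (-0.559) = 1.288

d-prime = 1.29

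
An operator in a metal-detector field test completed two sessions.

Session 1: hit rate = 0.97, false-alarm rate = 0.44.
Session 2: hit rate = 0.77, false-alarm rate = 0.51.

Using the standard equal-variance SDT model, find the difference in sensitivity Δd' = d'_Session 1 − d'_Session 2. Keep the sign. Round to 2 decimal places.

Δd' = 1.32

Session 1: z(0.97) = 1.881, z(0.44) = -0.151, d' = 2.032
Session 2: z(0.77) = 0.739, z(0.51) = 0.025, d' = 0.714
Δd' = d'_Session 1 − d'_Session 2 = 2.032 − 0.714 = 1.318
Session 1 has the higher sensitivity.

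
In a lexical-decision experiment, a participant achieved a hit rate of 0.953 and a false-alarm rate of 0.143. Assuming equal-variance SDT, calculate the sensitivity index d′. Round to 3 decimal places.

d′ = 2.742

z(H) = z(0.953) = 1.6747
z(FA) = z(0.143) = -1.0669
d' = z(H) − z(FA) = 1.6747 − (-1.0669) = 2.7416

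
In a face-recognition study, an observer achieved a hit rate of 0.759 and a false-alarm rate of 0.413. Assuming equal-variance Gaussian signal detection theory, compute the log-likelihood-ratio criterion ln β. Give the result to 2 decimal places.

z(0.759) = 0.703, z(0.413) = -0.220
ln β = −½·[z(H)² − z(FA)²] = −0.5 × (0.494 − 0.048) = -0.223

ln β = -0.22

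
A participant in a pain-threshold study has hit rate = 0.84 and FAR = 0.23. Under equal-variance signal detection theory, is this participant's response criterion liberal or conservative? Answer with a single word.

liberal

z(H) = 0.994, z(FA) = -0.739
c = −½·(z(H) + z(FA)) = -0.1275
c < 0 → liberal criterion (biased toward responding “yes”).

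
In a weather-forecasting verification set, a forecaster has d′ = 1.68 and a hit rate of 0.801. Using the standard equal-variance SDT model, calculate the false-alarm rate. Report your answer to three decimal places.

false-alarm rate = 0.202

z(hit rate) = z(0.801) = 0.8452
z(FA) = z(H) − d' = 0.8452 − 1.68 = -0.8348
false-alarm rate = Φ(-0.8348) = 0.2019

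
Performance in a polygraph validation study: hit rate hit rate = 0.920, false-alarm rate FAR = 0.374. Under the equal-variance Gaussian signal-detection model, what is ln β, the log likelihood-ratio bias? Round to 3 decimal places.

z(0.920) = 1.4051, z(0.374) = -0.3213
ln β = −½·[z(H)² − z(FA)²] = −0.5 × (1.9743 − 0.1032) = -0.93555

ln β = -0.936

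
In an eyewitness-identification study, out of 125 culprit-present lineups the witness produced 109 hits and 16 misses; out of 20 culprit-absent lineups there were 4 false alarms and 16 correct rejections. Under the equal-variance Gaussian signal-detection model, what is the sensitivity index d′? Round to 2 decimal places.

H = 109/125 = 0.8720
FA = 4/20 = 0.2000
z(H) = z(0.8720) = 1.136
z(FA) = z(0.2000) = -0.842
d' = z(H) − z(FA) = 1.136 − (-0.842) = 1.978

d′ = 1.98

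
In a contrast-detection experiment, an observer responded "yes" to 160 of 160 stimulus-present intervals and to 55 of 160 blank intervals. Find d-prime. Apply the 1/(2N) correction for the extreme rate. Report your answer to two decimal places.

The hit rate is 160/160 = 1, so apply the 1/(2N) correction: H → 1 − 1/(2·160) = 0.99687.
z(H) = z(0.99687) = 2.734
z(FA) = z(0.34375) = -0.402
d' = 2.734 − (-0.402) = 3.136

d-prime = 3.14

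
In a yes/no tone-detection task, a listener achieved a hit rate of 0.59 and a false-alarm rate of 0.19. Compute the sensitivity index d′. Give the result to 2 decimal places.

z(H) = 0.2275
z(FA) = -0.8779
d' = z(H) − z(FA) = 0.2275 − (-0.8779) = 1.1054

d′ = 1.11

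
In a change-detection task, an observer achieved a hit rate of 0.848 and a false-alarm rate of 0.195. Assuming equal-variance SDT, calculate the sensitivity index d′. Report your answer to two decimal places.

d′ = 1.89

Φ⁻¹(H) = Φ⁻¹(0.848) = 1.028
Φ⁻¹(FA) = Φ⁻¹(0.195) = -0.860
d' = z(H) − z(FA) = 1.028 − (-0.860) = 1.888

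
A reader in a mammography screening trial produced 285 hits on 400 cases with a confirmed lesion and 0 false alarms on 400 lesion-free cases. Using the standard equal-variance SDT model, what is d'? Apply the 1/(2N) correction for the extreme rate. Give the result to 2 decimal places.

The false-alarm rate is 0/400 = 0, so apply the 1/(2N) correction: FA → 1/(2·400) = 0.00125.
z(H) = z(0.71250) = 0.561
z(FA) = z(0.00125) = -3.023
d' = 0.561 − (-3.023) = 3.584

d' = 3.58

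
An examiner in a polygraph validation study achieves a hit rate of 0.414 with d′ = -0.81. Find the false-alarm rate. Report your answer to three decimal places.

z(hit rate) = z(0.414) = -0.2173
z(FA) = z(H) − d' = -0.2173 − (-0.81) = 0.5927
false-alarm rate = Φ(0.5927) = 0.7233

false-alarm rate = 0.723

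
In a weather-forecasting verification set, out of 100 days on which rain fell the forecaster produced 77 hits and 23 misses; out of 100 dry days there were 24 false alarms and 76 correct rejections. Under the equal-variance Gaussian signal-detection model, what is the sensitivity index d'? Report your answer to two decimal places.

H = 77/100 = 0.7700
FA = 24/100 = 0.2400
z(H) = z(0.7700) = 0.7388
z(FA) = z(0.2400) = -0.7063
d' = z(H) − z(FA) = 0.7388 − (-0.7063) = 1.4451

d' = 1.45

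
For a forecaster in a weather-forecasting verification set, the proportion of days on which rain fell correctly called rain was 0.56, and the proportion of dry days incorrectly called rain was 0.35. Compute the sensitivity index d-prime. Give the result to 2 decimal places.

d-prime = 0.54

z(0.56) = 0.1510, z(0.35) = -0.3853
d' = z(H) − z(FA) = 0.1510 − (-0.3853) = 0.5363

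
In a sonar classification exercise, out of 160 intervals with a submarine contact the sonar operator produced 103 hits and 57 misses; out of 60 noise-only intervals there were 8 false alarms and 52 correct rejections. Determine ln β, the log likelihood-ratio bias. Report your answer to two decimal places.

ln β = 0.55

H = 103/160 = 0.6438
FA = 8/60 = 0.1333
z(H) = 0.369
z(FA) = -1.111
ln β = −½·[z(H)² − z(FA)²] = −0.5 × (0.136 − 1.234) = 0.549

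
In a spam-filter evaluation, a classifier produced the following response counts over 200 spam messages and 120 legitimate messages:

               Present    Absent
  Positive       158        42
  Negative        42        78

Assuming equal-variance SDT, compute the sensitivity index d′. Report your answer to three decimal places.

H = 158/200 = 0.7900
FA = 42/120 = 0.3500
Φ⁻¹(H) = 0.8064
Φ⁻¹(FA) = -0.3853
d' = z(H) − z(FA) = 0.8064 − (-0.3853) = 1.1917

d′ = 1.192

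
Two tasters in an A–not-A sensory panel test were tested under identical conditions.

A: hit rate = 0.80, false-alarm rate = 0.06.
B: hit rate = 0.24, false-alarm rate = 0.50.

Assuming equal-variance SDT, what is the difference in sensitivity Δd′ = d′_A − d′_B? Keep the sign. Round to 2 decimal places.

Δd′ = 3.10

A: z(0.80) = 0.842, z(0.06) = -1.555, d' = 2.397
B: z(0.24) = -0.706, z(0.50) = 0.000, d' = -0.706
Δd' = d'_A − d'_B = 2.397 − (-0.706) = 3.103
A has the higher sensitivity.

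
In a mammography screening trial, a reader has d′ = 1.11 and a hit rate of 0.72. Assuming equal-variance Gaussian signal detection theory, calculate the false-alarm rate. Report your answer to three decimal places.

z(hit rate) = z(0.72) = 0.5828
z(FA) = z(H) − d' = 0.5828 − 1.11 = -0.5272
false-alarm rate = Φ(-0.5272) = 0.2990

false-alarm rate = 0.299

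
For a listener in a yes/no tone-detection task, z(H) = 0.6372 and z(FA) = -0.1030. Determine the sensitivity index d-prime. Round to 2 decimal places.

d-prime = 0.74

d' = z(H) − z(FA) = 0.6372 − (-0.1030) = 0.7402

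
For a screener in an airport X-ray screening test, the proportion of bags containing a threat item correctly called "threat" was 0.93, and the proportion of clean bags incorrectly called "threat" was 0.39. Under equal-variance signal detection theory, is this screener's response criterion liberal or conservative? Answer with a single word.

z(H) = 1.476, z(FA) = -0.279
c = −½·(z(H) + z(FA)) = -0.5985
c < 0 → liberal criterion (biased toward responding “yes”).

liberal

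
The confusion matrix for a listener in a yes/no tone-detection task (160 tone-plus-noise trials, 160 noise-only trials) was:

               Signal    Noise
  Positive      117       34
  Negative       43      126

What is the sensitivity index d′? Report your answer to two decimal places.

H = 117/160 = 0.7312
FA = 34/160 = 0.2125
Φ⁻¹(0.7312) = 0.616, Φ⁻¹(0.2125) = -0.798
d' = z(H) − z(FA) = 0.616 − (-0.798) = 1.414

d′ = 1.41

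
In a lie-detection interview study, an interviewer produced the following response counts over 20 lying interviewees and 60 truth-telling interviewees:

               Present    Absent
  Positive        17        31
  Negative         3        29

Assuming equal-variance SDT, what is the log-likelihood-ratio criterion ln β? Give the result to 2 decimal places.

ln β = -0.54

H = 17/20 = 0.8500
FA = 31/60 = 0.5167
z(H) = 1.036
z(FA) = 0.042
ln β = −½·[z(H)² − z(FA)²] = −0.5 × (1.073 − 0.002) = -0.5355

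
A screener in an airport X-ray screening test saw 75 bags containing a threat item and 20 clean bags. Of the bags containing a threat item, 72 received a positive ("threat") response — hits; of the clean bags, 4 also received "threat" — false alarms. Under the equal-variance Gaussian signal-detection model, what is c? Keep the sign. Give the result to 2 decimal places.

c = -0.45

H = 72/75 = 0.9600
FA = 4/20 = 0.2000
z(0.9600) = 1.7507, z(0.2000) = -0.8416
c = −½·[z(H) + z(FA)] = −0.5 × (1.7507 + (-0.8416)) = -0.45455
c < 0: the screener has a liberal response bias.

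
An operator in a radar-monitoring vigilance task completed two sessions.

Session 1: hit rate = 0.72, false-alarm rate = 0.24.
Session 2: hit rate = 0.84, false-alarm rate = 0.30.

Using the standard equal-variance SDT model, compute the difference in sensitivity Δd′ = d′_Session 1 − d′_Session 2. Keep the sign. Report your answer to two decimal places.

Session 1: z(0.72) = 0.583, z(0.24) = -0.706, d' = 1.289
Session 2: z(0.84) = 0.994, z(0.30) = -0.524, d' = 1.518
Δd' = d'_Session 1 − d'_Session 2 = 1.289 − 1.518 = -0.229
Session 2 has the higher sensitivity.

Δd′ = -0.23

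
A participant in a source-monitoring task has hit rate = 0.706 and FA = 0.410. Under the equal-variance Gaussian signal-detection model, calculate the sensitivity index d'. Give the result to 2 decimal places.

d' = 0.77

Φ⁻¹(H) = 0.5417
Φ⁻¹(FA) = -0.2275
d' = z(H) − z(FA) = 0.5417 − (-0.2275) = 0.7692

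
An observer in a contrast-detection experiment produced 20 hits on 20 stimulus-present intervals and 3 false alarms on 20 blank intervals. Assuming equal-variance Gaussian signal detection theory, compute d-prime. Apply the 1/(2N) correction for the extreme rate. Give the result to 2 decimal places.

The hit rate is 20/20 = 1, so apply the 1/(2N) correction: H → 1 − 1/(2·20) = 0.97500.
z(H) = z(0.97500) = 1.960
z(FA) = z(0.15000) = -1.036
d' = 1.960 − (-1.036) = 2.996

d-prime = 3.00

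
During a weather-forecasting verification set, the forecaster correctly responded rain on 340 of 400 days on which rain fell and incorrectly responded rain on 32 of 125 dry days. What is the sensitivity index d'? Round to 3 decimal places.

H = 340/400 = 0.8500
FA = 32/125 = 0.2560
z(H) = 1.0364
z(FA) = -0.6557
d' = z(H) − z(FA) = 1.0364 − (-0.6557) = 1.6921

d' = 1.692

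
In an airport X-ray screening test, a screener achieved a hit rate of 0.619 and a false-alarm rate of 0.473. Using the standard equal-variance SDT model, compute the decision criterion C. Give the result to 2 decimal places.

C = -0.12

Φ⁻¹(0.619) = 0.303, Φ⁻¹(0.473) = -0.068
c = −½·[z(H) + z(FA)] = −0.5 × (0.303 + (-0.068)) = -0.1175
c < 0: the screener has a liberal response bias.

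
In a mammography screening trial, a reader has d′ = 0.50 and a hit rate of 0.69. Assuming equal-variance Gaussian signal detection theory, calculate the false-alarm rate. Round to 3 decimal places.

false-alarm rate = 0.498

z(hit rate) = z(0.69) = 0.4959
z(FA) = z(H) − d' = 0.4959 − 0.50 = -0.0041
false-alarm rate = Φ(-0.0041) = 0.4984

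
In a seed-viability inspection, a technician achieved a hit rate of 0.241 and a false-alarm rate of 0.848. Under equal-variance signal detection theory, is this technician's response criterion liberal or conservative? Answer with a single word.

liberal

z(H) = -0.703, z(FA) = 1.028
c = −½·(z(H) + z(FA)) = -0.1625
c < 0 → liberal criterion (biased toward responding “yes”).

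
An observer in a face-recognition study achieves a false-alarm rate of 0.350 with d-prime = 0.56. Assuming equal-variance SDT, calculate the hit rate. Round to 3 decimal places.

z(false-alarm rate) = z(0.350) = -0.3853
z(H) = z(FA) + d' = -0.3853 + 0.56 = 0.1747
hit rate = Φ(0.1747) = 0.5693

hit rate = 0.569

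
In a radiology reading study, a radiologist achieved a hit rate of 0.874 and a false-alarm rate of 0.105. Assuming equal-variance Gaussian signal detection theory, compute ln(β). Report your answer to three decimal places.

z(H) = 1.1455
z(FA) = -1.2536
ln β = −½·[z(H)² − z(FA)²] = −0.5 × (1.3122 − 1.5715) = 0.12965

ln β = 0.130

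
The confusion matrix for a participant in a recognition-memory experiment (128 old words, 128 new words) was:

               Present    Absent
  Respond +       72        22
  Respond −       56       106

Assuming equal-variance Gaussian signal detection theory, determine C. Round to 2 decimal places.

H = 72/128 = 0.5625
FA = 22/128 = 0.1719
z(0.5625) = 0.1573, z(0.1719) = -0.9467
c = −½·[z(H) + z(FA)] = −0.5 × (0.1573 + (-0.9467)) = 0.3947

C = 0.39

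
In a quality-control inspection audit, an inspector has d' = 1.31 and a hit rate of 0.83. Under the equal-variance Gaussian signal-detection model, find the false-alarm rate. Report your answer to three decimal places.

z(hit rate) = z(0.83) = 0.9542
z(FA) = z(H) − d' = 0.9542 − 1.31 = -0.3558
false-alarm rate = Φ(-0.3558) = 0.3610

false-alarm rate = 0.361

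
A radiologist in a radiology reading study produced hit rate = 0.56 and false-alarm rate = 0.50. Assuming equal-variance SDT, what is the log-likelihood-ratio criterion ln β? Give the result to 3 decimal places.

z(H) = 0.1510
z(FA) = 0.0000
ln β = −½·[z(H)² − z(FA)²] = −0.5 × (0.0228 − 0.0000) = -0.0114

ln β = -0.011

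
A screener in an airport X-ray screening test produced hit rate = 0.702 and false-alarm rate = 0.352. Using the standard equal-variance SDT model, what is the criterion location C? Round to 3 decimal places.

C = -0.075

Φ⁻¹(0.702) = 0.5302, Φ⁻¹(0.352) = -0.3799
c = −½·[z(H) + z(FA)] = −0.5 × (0.5302 + (-0.3799)) = -0.07515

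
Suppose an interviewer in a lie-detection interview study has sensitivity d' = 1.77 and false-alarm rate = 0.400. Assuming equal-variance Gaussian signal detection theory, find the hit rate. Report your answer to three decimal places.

hit rate = 0.935

z(false-alarm rate) = z(0.400) = -0.2533
z(H) = z(FA) + d' = -0.2533 + 1.77 = 1.5167
hit rate = Φ(1.5167) = 0.9353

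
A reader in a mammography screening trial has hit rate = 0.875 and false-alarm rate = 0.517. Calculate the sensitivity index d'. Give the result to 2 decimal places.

d' = 1.11

z(H) = 1.1503
z(FA) = 0.0426
d' = z(H) − z(FA) = 1.1503 − 0.0426 = 1.1077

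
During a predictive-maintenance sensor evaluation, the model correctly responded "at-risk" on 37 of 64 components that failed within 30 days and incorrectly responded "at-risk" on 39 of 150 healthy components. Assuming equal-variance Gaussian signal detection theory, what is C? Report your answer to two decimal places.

H = 37/64 = 0.5781
FA = 39/150 = 0.2600
z(H) = z(0.5781) = 0.1970
z(FA) = z(0.2600) = -0.6433
c = −½·[z(H) + z(FA)] = −0.5 × (0.1970 + (-0.6433)) = 0.22315
c > 0: the model has a conservative response bias.

C = 0.22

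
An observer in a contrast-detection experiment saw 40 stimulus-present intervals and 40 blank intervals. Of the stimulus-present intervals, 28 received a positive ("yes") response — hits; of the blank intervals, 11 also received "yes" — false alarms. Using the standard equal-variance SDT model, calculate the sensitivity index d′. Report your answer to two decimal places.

d′ = 1.12

H = 28/40 = 0.7000
FA = 11/40 = 0.2750
z(H) = z(0.7000) = 0.524
z(FA) = z(0.2750) = -0.598
d' = z(H) − z(FA) = 0.524 − (-0.598) = 1.122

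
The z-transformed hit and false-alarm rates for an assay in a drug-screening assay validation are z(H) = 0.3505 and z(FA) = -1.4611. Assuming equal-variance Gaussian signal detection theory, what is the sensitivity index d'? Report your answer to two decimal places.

d' = z(H) − z(FA) = 0.3505 − (-1.4611) = 1.8116

d' = 1.81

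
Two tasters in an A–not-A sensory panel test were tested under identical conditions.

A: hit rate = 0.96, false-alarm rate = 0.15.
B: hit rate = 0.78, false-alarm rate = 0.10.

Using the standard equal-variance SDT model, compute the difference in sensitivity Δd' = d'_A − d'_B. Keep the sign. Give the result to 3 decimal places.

Δd' = 0.733

A: z(0.96) = 1.7507, z(0.15) = -1.0364, d' = 2.7871
B: z(0.78) = 0.7722, z(0.10) = -1.2816, d' = 2.0538
Δd' = d'_A − d'_B = 2.7871 − 2.0538 = 0.7333
A has the higher sensitivity.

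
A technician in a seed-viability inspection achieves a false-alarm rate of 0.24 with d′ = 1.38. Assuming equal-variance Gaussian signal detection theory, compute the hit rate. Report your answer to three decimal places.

hit rate = 0.750

z(false-alarm rate) = z(0.24) = -0.7063
z(H) = z(FA) + d' = -0.7063 + 1.38 = 0.6737
hit rate = Φ(0.6737) = 0.7497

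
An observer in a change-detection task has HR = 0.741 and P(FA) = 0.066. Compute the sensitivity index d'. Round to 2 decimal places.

d' = 2.15

Φ⁻¹(0.741) = 0.646, Φ⁻¹(0.066) = -1.506
d' = z(H) − z(FA) = 0.646 − (-1.506) = 2.152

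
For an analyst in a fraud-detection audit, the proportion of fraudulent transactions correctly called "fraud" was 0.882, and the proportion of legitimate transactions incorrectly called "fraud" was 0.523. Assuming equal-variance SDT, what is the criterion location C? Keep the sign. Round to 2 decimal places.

C = -0.62

Φ⁻¹(0.882) = 1.1850, Φ⁻¹(0.523) = 0.0577
c = −½·[z(H) + z(FA)] = −0.5 × (1.1850 + 0.0577) = -0.62135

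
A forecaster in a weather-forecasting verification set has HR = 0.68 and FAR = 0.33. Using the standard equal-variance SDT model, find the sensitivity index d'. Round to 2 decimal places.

Φ⁻¹(0.68) = 0.4677, Φ⁻¹(0.33) = -0.4399
d' = z(H) − z(FA) = 0.4677 − (-0.4399) = 0.9076

d' = 0.91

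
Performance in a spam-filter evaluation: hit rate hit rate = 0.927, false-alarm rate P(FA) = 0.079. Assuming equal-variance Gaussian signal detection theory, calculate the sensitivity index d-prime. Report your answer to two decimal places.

z(0.927) = 1.4538, z(0.079) = -1.4118
d' = z(H) − z(FA) = 1.4538 − (-1.4118) = 2.8656

d-prime = 2.87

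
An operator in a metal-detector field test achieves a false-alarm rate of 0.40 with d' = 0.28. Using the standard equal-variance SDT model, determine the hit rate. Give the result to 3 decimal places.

z(false-alarm rate) = z(0.40) = -0.2533
z(H) = z(FA) + d' = -0.2533 + 0.28 = 0.0267
hit rate = Φ(0.0267) = 0.5107

hit rate = 0.511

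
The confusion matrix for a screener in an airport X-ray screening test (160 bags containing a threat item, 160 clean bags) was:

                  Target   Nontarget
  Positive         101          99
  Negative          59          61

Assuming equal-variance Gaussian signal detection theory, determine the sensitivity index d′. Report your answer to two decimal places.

H = 101/160 = 0.6312
FA = 99/160 = 0.6188
z(0.6312) = 0.335, z(0.6188) = 0.302
d' = z(H) − z(FA) = 0.335 − 0.302 = 0.033

d′ = 0.03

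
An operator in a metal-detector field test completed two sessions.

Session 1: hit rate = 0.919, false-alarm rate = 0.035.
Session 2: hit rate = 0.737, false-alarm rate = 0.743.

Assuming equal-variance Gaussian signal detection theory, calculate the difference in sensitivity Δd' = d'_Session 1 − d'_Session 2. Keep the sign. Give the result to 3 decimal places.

Session 1: z(0.919) = 1.3984, z(0.035) = -1.8119, d' = 3.2103
Session 2: z(0.737) = 0.6341, z(0.743) = 0.6526, d' = -0.0185
Δd' = d'_Session 1 − d'_Session 2 = 3.2103 − (-0.0185) = 3.2288
Session 1 has the higher sensitivity.

Δd' = 3.229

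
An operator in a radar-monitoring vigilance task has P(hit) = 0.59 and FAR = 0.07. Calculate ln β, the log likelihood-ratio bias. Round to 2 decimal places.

ln β = 1.06

z(H) = 0.228
z(FA) = -1.476
ln β = −½·[z(H)² − z(FA)²] = −0.5 × (0.052 − 2.179) = 1.0635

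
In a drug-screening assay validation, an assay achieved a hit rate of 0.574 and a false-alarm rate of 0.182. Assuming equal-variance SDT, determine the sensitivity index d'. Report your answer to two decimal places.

d' = 1.09

z(H) = 0.1866
z(FA) = -0.9078
d' = z(H) − z(FA) = 0.1866 − (-0.9078) = 1.0944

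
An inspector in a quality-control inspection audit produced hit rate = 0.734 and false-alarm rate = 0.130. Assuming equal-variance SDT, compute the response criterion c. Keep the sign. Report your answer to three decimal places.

z(H) = z(0.734) = 0.6250
z(FA) = z(0.130) = -1.1264
c = −½·[z(H) + z(FA)] = −0.5 × (0.6250 + (-1.1264)) = 0.2507

c = 0.251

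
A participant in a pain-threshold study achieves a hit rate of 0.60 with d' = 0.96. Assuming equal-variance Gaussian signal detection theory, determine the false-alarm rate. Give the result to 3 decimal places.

z(hit rate) = z(0.60) = 0.2533
z(FA) = z(H) − d' = 0.2533 − 0.96 = -0.7067
false-alarm rate = Φ(-0.7067) = 0.2399

false-alarm rate = 0.240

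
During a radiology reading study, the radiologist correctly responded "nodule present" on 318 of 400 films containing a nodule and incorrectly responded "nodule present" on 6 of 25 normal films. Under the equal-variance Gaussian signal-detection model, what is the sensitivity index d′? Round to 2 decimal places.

H = 318/400 = 0.7950
FA = 6/25 = 0.2400
z(0.7950) = 0.8239, z(0.2400) = -0.7063
d' = z(H) − z(FA) = 0.8239 − (-0.7063) = 1.5302

d′ = 1.53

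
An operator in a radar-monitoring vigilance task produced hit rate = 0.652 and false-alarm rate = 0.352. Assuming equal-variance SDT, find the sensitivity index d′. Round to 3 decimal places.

z(0.652) = 0.3907, z(0.352) = -0.3799
d' = z(H) − z(FA) = 0.3907 − (-0.3799) = 0.7706

d′ = 0.771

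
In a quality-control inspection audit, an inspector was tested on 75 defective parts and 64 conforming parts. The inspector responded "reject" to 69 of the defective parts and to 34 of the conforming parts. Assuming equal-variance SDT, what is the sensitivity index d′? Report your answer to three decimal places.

d′ = 1.327

H = 69/75 = 0.9200
FA = 34/64 = 0.5312
Φ⁻¹(H) = 1.4051
Φ⁻¹(FA) = 0.0783
d' = z(H) − z(FA) = 1.4051 − 0.0783 = 1.3268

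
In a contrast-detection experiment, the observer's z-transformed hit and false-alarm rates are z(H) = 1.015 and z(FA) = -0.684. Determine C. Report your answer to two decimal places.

C = -0.17

c = −½·[z(H) + z(FA)] = −½·(1.015 + (-0.684)) = -0.1655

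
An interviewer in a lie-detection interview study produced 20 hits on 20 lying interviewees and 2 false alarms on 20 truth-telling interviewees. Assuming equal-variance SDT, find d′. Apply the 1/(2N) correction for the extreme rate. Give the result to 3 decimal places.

d′ = 3.242

The hit rate is 20/20 = 1, so apply the 1/(2N) correction: H → 1 − 1/(2·20) = 0.97500.
z(H) = z(0.97500) = 1.9600
z(FA) = z(0.10000) = -1.2816
d' = 1.9600 − (-1.2816) = 3.2416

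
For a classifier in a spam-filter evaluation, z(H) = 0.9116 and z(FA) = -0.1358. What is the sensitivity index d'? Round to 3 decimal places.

d' = 1.047

d' = z(H) − z(FA) = 0.9116 − (-0.1358) = 1.0474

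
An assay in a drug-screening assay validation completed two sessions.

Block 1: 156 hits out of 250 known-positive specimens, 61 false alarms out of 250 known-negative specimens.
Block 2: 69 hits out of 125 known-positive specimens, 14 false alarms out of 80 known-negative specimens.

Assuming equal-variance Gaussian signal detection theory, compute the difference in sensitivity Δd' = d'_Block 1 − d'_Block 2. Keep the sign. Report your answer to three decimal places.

Block 1: z(0.6240) = 0.3160, z(0.2440) = -0.6935, d' = 1.0095
Block 2: z(0.5520) = 0.1307, z(0.1750) = -0.9346, d' = 1.0653
Δd' = d'_Block 1 − d'_Block 2 = 1.0095 − 1.0653 = -0.0558
Block 2 has the higher sensitivity.

Δd' = -0.056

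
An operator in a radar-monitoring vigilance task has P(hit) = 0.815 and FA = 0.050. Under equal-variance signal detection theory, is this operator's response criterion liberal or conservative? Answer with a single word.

z(H) = 0.896, z(FA) = -1.645
c = −½·(z(H) + z(FA)) = 0.3745
c > 0 → conservative criterion (biased toward responding “no”).

conservative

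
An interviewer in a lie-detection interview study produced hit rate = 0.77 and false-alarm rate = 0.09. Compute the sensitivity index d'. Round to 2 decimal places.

d' = 2.08

Φ⁻¹(H) = Φ⁻¹(0.77) = 0.739
Φ⁻¹(FA) = Φ⁻¹(0.09) = -1.341
d' = z(H) − z(FA) = 0.739 − (-1.341) = 2.080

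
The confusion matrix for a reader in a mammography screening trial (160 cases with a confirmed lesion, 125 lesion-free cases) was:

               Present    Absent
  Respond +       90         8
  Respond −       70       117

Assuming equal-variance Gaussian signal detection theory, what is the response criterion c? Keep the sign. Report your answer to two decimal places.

c = 0.68

H = 90/160 = 0.5625
FA = 8/125 = 0.0640
z(0.5625) = 0.1573, z(0.0640) = -1.5220
c = −½·[z(H) + z(FA)] = −0.5 × (0.1573 + (-1.5220)) = 0.68235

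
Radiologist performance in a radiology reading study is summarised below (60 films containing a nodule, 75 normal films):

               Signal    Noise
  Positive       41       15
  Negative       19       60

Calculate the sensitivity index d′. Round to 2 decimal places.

d′ = 1.32

H = 41/60 = 0.6833
FA = 15/75 = 0.2000
z(0.6833) = 0.477, z(0.2000) = -0.842
d' = z(H) − z(FA) = 0.477 − (-0.842) = 1.319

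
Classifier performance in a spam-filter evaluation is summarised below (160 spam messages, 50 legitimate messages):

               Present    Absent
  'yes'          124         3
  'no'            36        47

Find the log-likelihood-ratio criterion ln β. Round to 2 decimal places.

H = 124/160 = 0.7750
FA = 3/50 = 0.0600
Φ⁻¹(H) = 0.755
Φ⁻¹(FA) = -1.555
ln β = −½·[z(H)² − z(FA)²] = −0.5 × (0.570 − 2.418) = 0.924

ln β = 0.92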